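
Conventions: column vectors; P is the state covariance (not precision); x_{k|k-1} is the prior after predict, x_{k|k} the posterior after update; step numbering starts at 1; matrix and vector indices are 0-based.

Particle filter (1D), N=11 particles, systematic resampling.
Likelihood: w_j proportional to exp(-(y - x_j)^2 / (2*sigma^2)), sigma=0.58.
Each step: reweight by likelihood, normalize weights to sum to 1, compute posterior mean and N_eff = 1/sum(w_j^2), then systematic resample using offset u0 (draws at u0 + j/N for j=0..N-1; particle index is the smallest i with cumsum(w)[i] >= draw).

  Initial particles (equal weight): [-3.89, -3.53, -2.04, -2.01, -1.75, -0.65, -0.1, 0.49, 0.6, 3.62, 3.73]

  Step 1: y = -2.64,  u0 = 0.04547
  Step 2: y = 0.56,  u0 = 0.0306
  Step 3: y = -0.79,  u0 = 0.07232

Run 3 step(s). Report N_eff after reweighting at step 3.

step 1: w=[0.0528, 0.1659, 0.3153, 0.2985, 0.1659, 0.0015, 0.0000, 0.0000, 0.0000, 0.0000, 0.0000]  mean=-2.3256  Neff=4.0585  idx=[0, 1, 2, 2, 2, 2, 3, 3, 3, 4, 4]
step 2: w=[0.0000, 0.0000, 0.0410, 0.0410, 0.0410, 0.0410, 0.0517, 0.0517, 0.0517, 0.3405, 0.3405]  mean=-1.8379  Neff=4.0552  idx=[2, 4, 6, 8, 9, 9, 9, 10, 10, 10, 10]
step 3: w=[0.0447, 0.0447, 0.0499, 0.0499, 0.1158, 0.1158, 0.1158, 0.1158, 0.1158, 0.1158, 0.1158]  mean=-1.8019  Neff=9.7183  idx=[1, 3, 4, 5, 6, 6, 7, 8, 9, 10, 10]

N_eff = 9.7183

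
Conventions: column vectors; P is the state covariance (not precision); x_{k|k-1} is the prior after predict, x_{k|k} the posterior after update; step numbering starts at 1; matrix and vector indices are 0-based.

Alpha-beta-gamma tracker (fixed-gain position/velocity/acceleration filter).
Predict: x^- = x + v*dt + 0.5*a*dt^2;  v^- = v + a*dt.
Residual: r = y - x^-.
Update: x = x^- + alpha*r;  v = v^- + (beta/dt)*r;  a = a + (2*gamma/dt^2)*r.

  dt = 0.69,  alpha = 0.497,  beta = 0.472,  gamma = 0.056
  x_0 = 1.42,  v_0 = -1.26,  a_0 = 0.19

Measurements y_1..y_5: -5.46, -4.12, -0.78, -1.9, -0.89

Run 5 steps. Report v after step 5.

v_post = 3.7867

step 1: x_pred=0.5958  r=-6.0558  x^+=-2.4139  v^+=-5.2714  a^+=-1.2346
step 2: x_pred=-6.3451  r=2.2251  x^+=-5.2392  v^+=-4.6012  a^+=-0.7112
step 3: x_pred=-8.5834  r=7.8034  x^+=-4.7051  v^+=0.2460  a^+=1.1245
step 4: x_pred=-4.2676  r=2.3676  x^+=-3.0909  v^+=2.6416  a^+=1.6815
step 5: x_pred=-0.8680  r=-0.0220  x^+=-0.8789  v^+=3.7867  a^+=1.6763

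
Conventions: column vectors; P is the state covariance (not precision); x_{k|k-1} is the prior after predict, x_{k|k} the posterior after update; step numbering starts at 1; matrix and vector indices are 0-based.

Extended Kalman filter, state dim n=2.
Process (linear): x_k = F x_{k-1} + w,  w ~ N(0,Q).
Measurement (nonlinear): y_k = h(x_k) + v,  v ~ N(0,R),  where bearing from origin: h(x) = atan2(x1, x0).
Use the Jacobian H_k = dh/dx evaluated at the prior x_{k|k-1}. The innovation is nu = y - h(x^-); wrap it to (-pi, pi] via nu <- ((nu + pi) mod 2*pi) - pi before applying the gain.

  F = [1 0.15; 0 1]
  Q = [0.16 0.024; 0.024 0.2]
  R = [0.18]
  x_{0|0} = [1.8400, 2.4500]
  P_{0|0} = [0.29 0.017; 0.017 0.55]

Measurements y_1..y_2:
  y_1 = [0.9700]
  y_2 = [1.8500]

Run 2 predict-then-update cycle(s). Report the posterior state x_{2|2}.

step 1: x^-=[2.2075, 2.4500]  P^-=[0.4675 0.1235; 0.1235 0.7500]  H_jac=[-0.2253 0.2030]  S=[0.2233]  K=[-0.3593; 0.5571]  nu=[0.1326]  x^+=[2.1599, 2.5239]  P^+=[0.4386 0.1682; 0.1682 0.6807]
step 2: x^-=[2.5384, 2.5239]  P^-=[0.6644 0.2943; 0.2943 0.8807]  H_jac=[-0.1970 0.1981]  S=[0.2174]  K=[-0.3338; 0.5360]  nu=[1.0675]  x^+=[2.1821, 3.0960]  P^+=[0.6402 0.3332; 0.3332 0.8183]

x_post = [2.1821, 3.0960]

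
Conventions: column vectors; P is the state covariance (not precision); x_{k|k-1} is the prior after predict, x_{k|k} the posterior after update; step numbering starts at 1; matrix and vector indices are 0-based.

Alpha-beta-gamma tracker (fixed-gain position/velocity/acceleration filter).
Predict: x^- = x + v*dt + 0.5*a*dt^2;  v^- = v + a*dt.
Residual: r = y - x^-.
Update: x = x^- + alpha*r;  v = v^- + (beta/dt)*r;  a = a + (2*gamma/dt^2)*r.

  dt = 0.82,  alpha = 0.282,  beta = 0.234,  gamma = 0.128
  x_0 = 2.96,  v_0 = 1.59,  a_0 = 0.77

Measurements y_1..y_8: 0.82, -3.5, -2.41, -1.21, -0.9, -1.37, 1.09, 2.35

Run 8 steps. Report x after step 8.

x_post = 2.8247

step 1: x_pred=4.5227  r=-3.7027  x^+=3.4785  v^+=1.1648  a^+=-0.6397
step 2: x_pred=4.2186  r=-7.7186  x^+=2.0419  v^+=-1.5624  a^+=-3.5784
step 3: x_pred=-0.4423  r=-1.9677  x^+=-0.9972  v^+=-5.0582  a^+=-4.3275
step 4: x_pred=-6.5998  r=5.3898  x^+=-5.0799  v^+=-7.0687  a^+=-2.2755
step 5: x_pred=-11.6412  r=10.7412  x^+=-8.6122  v^+=-5.8694  a^+=1.8140
step 6: x_pred=-12.8153  r=11.4453  x^+=-9.5877  v^+=-1.1159  a^+=6.1715
step 7: x_pred=-8.4279  r=9.5179  x^+=-5.7438  v^+=6.6608  a^+=9.7952
step 8: x_pred=3.0111  r=-0.6611  x^+=2.8247  v^+=14.5042  a^+=9.5434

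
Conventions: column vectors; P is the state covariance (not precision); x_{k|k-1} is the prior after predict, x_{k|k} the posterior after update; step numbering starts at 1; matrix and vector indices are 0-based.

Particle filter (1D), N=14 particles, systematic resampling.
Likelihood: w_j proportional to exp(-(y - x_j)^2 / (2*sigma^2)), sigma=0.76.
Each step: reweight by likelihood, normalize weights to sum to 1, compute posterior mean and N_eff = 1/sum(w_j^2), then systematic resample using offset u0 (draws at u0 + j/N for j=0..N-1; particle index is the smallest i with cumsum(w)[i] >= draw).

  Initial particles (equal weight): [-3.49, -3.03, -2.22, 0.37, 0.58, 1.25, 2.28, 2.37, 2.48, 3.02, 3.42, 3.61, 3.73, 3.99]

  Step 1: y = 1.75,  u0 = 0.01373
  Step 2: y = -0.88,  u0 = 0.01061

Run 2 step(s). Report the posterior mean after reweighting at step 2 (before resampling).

step 1: w=[0.0000, 0.0000, 0.0000, 0.0497, 0.0790, 0.2082, 0.2027, 0.1853, 0.1630, 0.0640, 0.0231, 0.0129, 0.0087, 0.0034]  mean=1.9948  Neff=6.2921  idx=[3, 4, 5, 5, 5, 6, 6, 6, 7, 7, 8, 8, 8, 9]
step 2: w=[0.5426, 0.3315, 0.0413, 0.0413, 0.0413, 0.0004, 0.0004, 0.0004, 0.0002, 0.0002, 0.0001, 0.0001, 0.0001, 0.0000]  mean=0.5525  Neff=2.4425  idx=[0, 0, 0, 0, 0, 0, 0, 0, 1, 1, 1, 1, 1, 3]

post_mean = 0.5525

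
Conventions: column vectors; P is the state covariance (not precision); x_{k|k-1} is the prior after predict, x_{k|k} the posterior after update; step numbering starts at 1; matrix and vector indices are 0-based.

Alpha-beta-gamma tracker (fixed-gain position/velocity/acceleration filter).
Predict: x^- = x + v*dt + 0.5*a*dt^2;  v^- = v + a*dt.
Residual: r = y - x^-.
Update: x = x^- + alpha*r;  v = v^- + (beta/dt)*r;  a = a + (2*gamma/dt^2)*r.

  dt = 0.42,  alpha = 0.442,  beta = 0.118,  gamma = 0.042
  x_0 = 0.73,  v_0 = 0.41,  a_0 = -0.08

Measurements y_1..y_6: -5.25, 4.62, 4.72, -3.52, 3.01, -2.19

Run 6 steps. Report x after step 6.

x_post = 0.0056

step 1: x_pred=0.8951  r=-6.1451  x^+=-1.8210  v^+=-1.3501  a^+=-3.0063
step 2: x_pred=-2.6532  r=7.2732  x^+=0.5616  v^+=-0.5693  a^+=0.4572
step 3: x_pred=0.3628  r=4.3572  x^+=2.2887  v^+=0.8469  a^+=2.5320
step 4: x_pred=2.8677  r=-6.3877  x^+=0.0443  v^+=0.1157  a^+=-0.5097
step 5: x_pred=0.0480  r=2.9620  x^+=1.3572  v^+=0.7338  a^+=0.9008
step 6: x_pred=1.7448  r=-3.9348  x^+=0.0056  v^+=0.0066  a^+=-0.9730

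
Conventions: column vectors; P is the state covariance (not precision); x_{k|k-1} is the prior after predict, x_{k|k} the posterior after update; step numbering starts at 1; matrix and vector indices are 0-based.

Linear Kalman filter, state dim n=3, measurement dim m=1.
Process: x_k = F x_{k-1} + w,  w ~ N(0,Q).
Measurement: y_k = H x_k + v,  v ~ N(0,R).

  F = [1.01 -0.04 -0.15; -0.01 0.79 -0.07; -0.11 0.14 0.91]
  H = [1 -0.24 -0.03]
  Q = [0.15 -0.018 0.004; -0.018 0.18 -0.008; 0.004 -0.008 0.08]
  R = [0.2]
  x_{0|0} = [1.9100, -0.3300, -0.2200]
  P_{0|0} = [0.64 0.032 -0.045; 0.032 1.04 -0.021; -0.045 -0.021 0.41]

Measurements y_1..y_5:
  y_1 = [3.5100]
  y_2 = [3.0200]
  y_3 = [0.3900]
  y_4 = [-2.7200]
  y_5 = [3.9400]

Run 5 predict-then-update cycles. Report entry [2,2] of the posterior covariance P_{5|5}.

P_post[2,2] = 0.4505

step 1: x^-=[1.9753, -0.2644, -0.4565]  P^-=[0.8246 -0.0219 -0.1651; -0.0219 0.8329 0.0640; -0.1651 0.0640 0.4503]  S=[1.0943]  K=[0.7628; -0.2045; -0.1773]  nu=[1.4575]  x^+=[3.0872, -0.5624, -0.7149]  P^+=[0.1878 0.1487 -0.0171; 0.1487 0.7871 0.0243; -0.0171 0.0243 0.4159]
step 2: x^-=[3.2478, -0.4251, -1.0689]  P^-=[0.3456 0.0767 -0.0738; 0.0767 0.6683 0.0569; -0.0738 0.0569 0.4472]  S=[0.5529]  K=[0.5958; -0.1544; -0.1824]  nu=[-0.3619]  x^+=[3.0322, -0.3693, -1.0029]  P^+=[0.1494 0.1276 -0.0137; 0.1276 0.6551 0.0413; -0.0137 0.0413 0.4288]
step 3: x^-=[3.2277, -0.2518, -1.2978]  P^-=[0.3074 0.0623 -0.0714; 0.0623 0.5843 0.0554; -0.0714 0.0554 0.4591]  S=[0.5166]  K=[0.5702; -0.1541; -0.1905]  nu=[-2.9371]  x^+=[1.5530, 0.2006, -0.7382]  P^+=[0.1394 0.1077 -0.0153; 0.1077 0.5721 0.0402; -0.0153 0.0402 0.4403]
step 4: x^-=[1.6712, 0.1947, -0.8145]  P^-=[0.2995 0.0495 -0.0757; 0.0495 0.5330 0.0464; -0.0757 0.0464 0.4675]  S=[0.5120]  K=[0.5661; -0.1559; -0.1969]  nu=[-4.3690]  x^+=[-0.8019, 0.8756, 0.0458]  P^+=[0.1354 0.0947 -0.0186; 0.0947 0.5206 0.0307; -0.0186 0.0307 0.4476]
step 5: x^-=[-0.8518, 0.6966, 0.2525]  P^-=[0.2974 0.0422 -0.0804; 0.0422 0.5022 0.0346; -0.0804 0.0346 0.4711]  S=[0.5118]  K=[0.5660; -0.1551; -0.2010]  nu=[4.9666]  x^+=[1.9590, -0.0736, -0.7457]  P^+=[0.1334 0.0871 -0.0222; 0.0871 0.4899 0.0187; -0.0222 0.0187 0.4505]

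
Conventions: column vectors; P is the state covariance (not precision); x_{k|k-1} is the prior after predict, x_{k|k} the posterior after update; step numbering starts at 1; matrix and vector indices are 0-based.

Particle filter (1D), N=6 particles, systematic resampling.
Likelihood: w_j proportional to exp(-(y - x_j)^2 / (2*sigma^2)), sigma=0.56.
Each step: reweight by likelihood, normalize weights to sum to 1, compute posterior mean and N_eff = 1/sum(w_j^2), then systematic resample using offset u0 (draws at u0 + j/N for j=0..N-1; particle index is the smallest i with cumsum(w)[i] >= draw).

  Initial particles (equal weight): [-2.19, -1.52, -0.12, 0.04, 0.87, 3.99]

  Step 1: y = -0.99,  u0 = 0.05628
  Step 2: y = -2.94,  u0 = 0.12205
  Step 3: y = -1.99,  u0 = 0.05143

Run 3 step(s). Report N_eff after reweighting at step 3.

N_eff = 5.9020

step 1: w=[0.0820, 0.5207, 0.2438, 0.1501, 0.0033, 0.0000]  mean=-0.9916  Neff=2.7786  idx=[0, 1, 1, 1, 2, 3]
step 2: w=[0.7720, 0.0760, 0.0760, 0.0760, 0.0000, 0.0000]  mean=-2.0372  Neff=1.6306  idx=[0, 0, 0, 0, 1, 3]
step 3: w=[0.1819, 0.1819, 0.1819, 0.1819, 0.1363, 0.1363]  mean=-2.0074  Neff=5.9020  idx=[0, 1, 2, 3, 3, 5]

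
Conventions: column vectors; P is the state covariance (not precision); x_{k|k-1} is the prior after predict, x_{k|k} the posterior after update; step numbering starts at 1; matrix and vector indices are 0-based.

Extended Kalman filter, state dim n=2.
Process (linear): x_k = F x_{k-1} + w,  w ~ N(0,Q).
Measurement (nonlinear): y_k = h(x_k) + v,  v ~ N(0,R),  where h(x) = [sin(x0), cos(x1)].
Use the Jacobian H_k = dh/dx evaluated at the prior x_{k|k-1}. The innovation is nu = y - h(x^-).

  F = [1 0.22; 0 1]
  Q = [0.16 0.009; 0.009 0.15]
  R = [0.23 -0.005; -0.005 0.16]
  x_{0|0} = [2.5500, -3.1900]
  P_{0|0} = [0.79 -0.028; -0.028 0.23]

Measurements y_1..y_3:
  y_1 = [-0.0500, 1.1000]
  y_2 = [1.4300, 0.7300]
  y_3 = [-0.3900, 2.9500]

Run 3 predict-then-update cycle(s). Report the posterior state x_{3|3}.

x_post = [-0.4015, -7.0083]

step 1: x^-=[1.8482, -3.1900]  P^-=[0.9488 0.0316; 0.0316 0.3800]  H_jac=[-0.2739 0.0000; 0.0000 -0.0484]  S=[0.3012 -0.0046; -0.0046 0.1609]  K=[-0.8633 -0.0341; -0.0305 -0.1152]  nu=[-1.0118, 2.0988]  x^+=[2.6501, -3.4008]  P^+=[0.7244 0.0235; 0.0235 0.3776]
step 2: x^-=[1.9020, -3.4008]  P^-=[0.9131 0.1156; 0.1156 0.5276]  H_jac=[-0.3251 0.0000; 0.0000 -0.2564]  S=[0.3265 0.0046; 0.0046 0.1947]  K=[-0.9073 -0.1306; -0.1053 -0.6923]  nu=[0.4843, 1.6966]  x^+=[1.2409, -4.6264]  P^+=[0.6398 0.0638; 0.0638 0.4300]
step 3: x^-=[0.2231, -4.6264]  P^-=[0.8487 0.1674; 0.1674 0.5800]  H_jac=[0.9752 0.0000; 0.0000 -0.9963]  S=[1.0372 -0.1677; -0.1677 0.7357]  K=[0.7905 -0.0466; 0.0316 -0.7782]  nu=[-0.6113, 3.0359]  x^+=[-0.4015, -7.0083]  P^+=[0.1867 0.0114; 0.0114 0.1251]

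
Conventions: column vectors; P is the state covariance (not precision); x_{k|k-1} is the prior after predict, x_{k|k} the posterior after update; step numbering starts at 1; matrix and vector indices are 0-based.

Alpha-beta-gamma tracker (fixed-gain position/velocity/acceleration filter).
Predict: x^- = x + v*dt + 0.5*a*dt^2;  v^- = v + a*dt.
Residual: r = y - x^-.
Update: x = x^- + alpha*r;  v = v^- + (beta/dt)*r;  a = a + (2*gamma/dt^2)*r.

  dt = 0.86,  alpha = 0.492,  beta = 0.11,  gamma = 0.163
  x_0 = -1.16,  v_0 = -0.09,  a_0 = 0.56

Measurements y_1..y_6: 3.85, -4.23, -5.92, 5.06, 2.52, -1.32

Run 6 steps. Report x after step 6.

step 1: x_pred=-1.0303  r=4.8803  x^+=1.3708  v^+=1.0158  a^+=2.7111
step 2: x_pred=3.2470  r=-7.4770  x^+=-0.4317  v^+=2.3910  a^+=-0.5846
step 3: x_pred=1.4084  r=-7.3284  x^+=-2.1972  v^+=0.9510  a^+=-3.8148
step 4: x_pred=-2.7900  r=7.8500  x^+=1.0722  v^+=-1.3257  a^+=-0.3547
step 5: x_pred=-0.1990  r=2.7190  x^+=1.1387  v^+=-1.2829  a^+=0.8438
step 6: x_pred=0.3475  r=-1.6675  x^+=-0.4729  v^+=-0.7705  a^+=0.1088

x_post = -0.4729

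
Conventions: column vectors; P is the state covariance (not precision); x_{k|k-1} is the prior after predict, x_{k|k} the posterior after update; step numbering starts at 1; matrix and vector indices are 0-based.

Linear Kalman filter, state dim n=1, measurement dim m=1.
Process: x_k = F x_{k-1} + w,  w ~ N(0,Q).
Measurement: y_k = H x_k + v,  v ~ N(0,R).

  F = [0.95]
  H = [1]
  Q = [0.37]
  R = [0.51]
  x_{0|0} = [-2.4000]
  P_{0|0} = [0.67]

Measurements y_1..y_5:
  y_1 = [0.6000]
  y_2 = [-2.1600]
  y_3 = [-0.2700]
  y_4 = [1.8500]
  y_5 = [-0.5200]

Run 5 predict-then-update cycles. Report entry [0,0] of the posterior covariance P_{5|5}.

P_post[0,0] = 0.2805

step 1: x^-=[-2.2800]  P^-=[0.9747]  S=[1.4847]  K=[0.6565]  nu=[2.8800]  x^+=[-0.3893]  P^+=[0.3348]
step 2: x^-=[-0.3698]  P^-=[0.6722]  S=[1.1822]  K=[0.5686]  nu=[-1.7902]  x^+=[-1.3877]  P^+=[0.2900]
step 3: x^-=[-1.3183]  P^-=[0.6317]  S=[1.1417]  K=[0.5533]  nu=[1.0483]  x^+=[-0.7383]  P^+=[0.2822]
step 4: x^-=[-0.7014]  P^-=[0.6247]  S=[1.1347]  K=[0.5505]  nu=[2.5514]  x^+=[0.7032]  P^+=[0.2808]
step 5: x^-=[0.6681]  P^-=[0.6234]  S=[1.1334]  K=[0.5500]  nu=[-1.1881]  x^+=[0.0146]  P^+=[0.2805]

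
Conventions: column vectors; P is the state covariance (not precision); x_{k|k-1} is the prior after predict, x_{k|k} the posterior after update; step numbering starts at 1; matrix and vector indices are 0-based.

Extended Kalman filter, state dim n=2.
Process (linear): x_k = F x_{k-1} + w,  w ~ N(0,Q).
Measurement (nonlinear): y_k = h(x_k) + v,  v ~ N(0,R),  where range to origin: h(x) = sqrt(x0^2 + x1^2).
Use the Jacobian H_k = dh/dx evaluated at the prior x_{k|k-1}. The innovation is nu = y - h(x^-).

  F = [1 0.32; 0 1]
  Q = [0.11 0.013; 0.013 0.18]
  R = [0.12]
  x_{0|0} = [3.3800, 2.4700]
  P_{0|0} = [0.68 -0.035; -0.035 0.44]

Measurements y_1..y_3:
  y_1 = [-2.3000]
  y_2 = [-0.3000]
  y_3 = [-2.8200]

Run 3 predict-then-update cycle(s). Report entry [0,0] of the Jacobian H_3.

step 1: x^-=[4.1704, 2.4700]  P^-=[0.8127 0.1188; 0.1188 0.6200]  H_jac=[0.8604 0.5096]  S=[0.9868]  K=[0.7699; 0.4238]  nu=[-7.1470]  x^+=[-1.3322, -0.5586]  P^+=[0.2277 -0.2032; -0.2032 0.4428]
step 2: x^-=[-1.5109, -0.5586]  P^-=[0.2530 -0.0485; -0.0485 0.6228]  H_jac=[-0.9380 -0.3468]  S=[0.3860]  K=[-0.5714; -0.4418]  nu=[-1.9109]  x^+=[-0.4192, 0.2856]  P^+=[0.1270 -0.1459; -0.1459 0.5475]
step 3: x^-=[-0.3278, 0.2856]  P^-=[0.1997 0.0423; 0.0423 0.7275]  H_jac=[-0.7540 0.6569]  S=[0.5056]  K=[-0.2429; 0.8822]  nu=[-3.2547]  x^+=[0.4627, -2.5857]  P^+=[0.1699 0.1506; 0.1506 0.3340]

H_jac[0,0] = -0.7540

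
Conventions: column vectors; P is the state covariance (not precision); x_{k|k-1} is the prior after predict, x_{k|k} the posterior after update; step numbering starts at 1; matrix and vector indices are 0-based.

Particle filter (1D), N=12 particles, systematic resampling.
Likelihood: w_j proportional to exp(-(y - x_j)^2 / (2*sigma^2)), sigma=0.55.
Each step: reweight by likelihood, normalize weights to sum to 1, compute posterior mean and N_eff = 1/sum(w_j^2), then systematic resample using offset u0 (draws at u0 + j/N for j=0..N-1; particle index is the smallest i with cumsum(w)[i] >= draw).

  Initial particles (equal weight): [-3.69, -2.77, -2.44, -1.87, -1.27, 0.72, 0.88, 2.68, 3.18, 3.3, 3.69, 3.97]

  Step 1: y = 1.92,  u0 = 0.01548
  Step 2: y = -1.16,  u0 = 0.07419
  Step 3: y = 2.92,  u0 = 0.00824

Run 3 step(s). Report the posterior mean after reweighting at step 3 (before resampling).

post_mean = 0.8169

step 1: w=[0.0000, 0.0000, 0.0000, 0.0000, 0.0000, 0.1207, 0.2182, 0.5020, 0.0945, 0.0560, 0.0074, 0.0013]  mean=2.1417  Neff=3.0649  idx=[5, 5, 6, 6, 7, 7, 7, 7, 7, 7, 8, 8]
step 2: w=[0.3691, 0.3691, 0.1309, 0.1309, 0.0000, 0.0000, 0.0000, 0.0000, 0.0000, 0.0000, 0.0000, 0.0000]  mean=0.7619  Neff=3.2600  idx=[0, 0, 0, 0, 1, 1, 1, 1, 2, 2, 3, 3]
step 3: w=[0.0493, 0.0493, 0.0493, 0.0493, 0.0493, 0.0493, 0.0493, 0.0493, 0.1514, 0.1514, 0.1514, 0.1514]  mean=0.8169  Neff=9.0010  idx=[0, 1, 3, 5, 6, 8, 8, 9, 9, 10, 10, 11]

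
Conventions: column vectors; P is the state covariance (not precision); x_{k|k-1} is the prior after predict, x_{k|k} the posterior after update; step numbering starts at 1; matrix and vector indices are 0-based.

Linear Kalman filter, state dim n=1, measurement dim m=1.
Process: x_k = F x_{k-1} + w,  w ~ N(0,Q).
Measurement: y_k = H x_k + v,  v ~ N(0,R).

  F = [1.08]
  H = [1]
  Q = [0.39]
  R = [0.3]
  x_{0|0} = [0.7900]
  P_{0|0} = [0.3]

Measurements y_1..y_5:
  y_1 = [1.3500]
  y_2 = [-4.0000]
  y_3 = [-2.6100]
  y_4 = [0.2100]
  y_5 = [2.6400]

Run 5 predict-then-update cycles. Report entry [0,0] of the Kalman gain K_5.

step 1: x^-=[0.8532]  P^-=[0.7399]  S=[1.0399]  K=[0.7115]  nu=[0.4968]  x^+=[1.2067]  P^+=[0.2135]
step 2: x^-=[1.3032]  P^-=[0.6390]  S=[0.9390]  K=[0.6805]  nu=[-5.3032]  x^+=[-2.3056]  P^+=[0.2042]
step 3: x^-=[-2.4901]  P^-=[0.6281]  S=[0.9281]  K=[0.6768]  nu=[-0.1199]  x^+=[-2.5712]  P^+=[0.2030]
step 4: x^-=[-2.7769]  P^-=[0.6268]  S=[0.9268]  K=[0.6763]  nu=[2.9869]  x^+=[-0.7568]  P^+=[0.2029]
step 5: x^-=[-0.8174]  P^-=[0.6267]  S=[0.9267]  K=[0.6763]  nu=[3.4574]  x^+=[1.5207]  P^+=[0.2029]

K[0,0] = 0.6763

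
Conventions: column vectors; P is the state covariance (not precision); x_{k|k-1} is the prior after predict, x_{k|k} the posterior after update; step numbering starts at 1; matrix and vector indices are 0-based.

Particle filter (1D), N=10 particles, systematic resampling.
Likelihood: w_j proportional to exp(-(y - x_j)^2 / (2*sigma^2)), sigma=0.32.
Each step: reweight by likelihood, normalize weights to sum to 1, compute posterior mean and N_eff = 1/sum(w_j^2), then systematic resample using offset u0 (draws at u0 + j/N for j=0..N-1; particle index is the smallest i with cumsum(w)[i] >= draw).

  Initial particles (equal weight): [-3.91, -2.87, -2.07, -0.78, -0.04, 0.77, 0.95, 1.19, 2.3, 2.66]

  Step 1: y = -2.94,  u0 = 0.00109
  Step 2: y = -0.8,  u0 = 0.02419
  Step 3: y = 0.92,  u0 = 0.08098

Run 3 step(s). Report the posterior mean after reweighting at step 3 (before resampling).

post_mean = -2.8700

step 1: w=[0.0100, 0.9655, 0.0246, 0.0000, 0.0000, 0.0000, 0.0000, 0.0000, 0.0000, 0.0000]  mean=-2.8608  Neff=1.0720  idx=[0, 1, 1, 1, 1, 1, 1, 1, 1, 1]
step 2: w=[0.0000, 0.1111, 0.1111, 0.1111, 0.1111, 0.1111, 0.1111, 0.1111, 0.1111, 0.1111]  mean=-2.8700  Neff=9.0000  idx=[1, 2, 3, 3, 4, 5, 6, 7, 8, 9]
step 3: w=[0.1000, 0.1000, 0.1000, 0.1000, 0.1000, 0.1000, 0.1000, 0.1000, 0.1000, 0.1000]  mean=-2.8700  Neff=10.0000  idx=[0, 1, 2, 3, 4, 5, 6, 7, 8, 9]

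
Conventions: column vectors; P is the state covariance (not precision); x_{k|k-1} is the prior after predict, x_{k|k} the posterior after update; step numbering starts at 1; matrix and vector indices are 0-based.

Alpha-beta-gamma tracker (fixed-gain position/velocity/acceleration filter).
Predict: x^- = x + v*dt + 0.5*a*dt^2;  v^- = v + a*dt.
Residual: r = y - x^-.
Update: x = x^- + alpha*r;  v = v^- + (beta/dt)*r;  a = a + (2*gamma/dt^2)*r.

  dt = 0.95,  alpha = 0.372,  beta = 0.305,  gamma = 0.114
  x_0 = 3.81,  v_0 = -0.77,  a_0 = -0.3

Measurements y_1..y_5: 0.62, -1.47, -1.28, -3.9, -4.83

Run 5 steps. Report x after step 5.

step 1: x_pred=2.9431  r=-2.3231  x^+=2.0789  v^+=-1.8008  a^+=-0.8869
step 2: x_pred=-0.0321  r=-1.4379  x^+=-0.5670  v^+=-3.1050  a^+=-1.2502
step 3: x_pred=-4.0809  r=2.8009  x^+=-3.0390  v^+=-3.3934  a^+=-0.5426
step 4: x_pred=-6.5076  r=2.6076  x^+=-5.5376  v^+=-3.0717  a^+=0.1162
step 5: x_pred=-8.4032  r=3.5732  x^+=-7.0740  v^+=-1.8141  a^+=1.0189

x_post = -7.0740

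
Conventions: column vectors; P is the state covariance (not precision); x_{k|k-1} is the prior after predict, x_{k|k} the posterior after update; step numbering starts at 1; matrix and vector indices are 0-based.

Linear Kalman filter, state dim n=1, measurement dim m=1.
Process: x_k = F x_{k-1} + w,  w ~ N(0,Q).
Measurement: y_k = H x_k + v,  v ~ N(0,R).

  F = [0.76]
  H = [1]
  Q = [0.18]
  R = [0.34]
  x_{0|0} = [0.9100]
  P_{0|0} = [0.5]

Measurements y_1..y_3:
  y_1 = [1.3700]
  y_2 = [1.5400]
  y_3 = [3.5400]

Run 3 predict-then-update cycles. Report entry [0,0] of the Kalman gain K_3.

step 1: x^-=[0.6916]  P^-=[0.4688]  S=[0.8088]  K=[0.5796]  nu=[0.6784]  x^+=[1.0848]  P^+=[0.1971]
step 2: x^-=[0.8245]  P^-=[0.2938]  S=[0.6338]  K=[0.4636]  nu=[0.7155]  x^+=[1.1562]  P^+=[0.1576]
step 3: x^-=[0.8787]  P^-=[0.2710]  S=[0.6110]  K=[0.4436]  nu=[2.6613]  x^+=[2.0592]  P^+=[0.1508]

K[0,0] = 0.4436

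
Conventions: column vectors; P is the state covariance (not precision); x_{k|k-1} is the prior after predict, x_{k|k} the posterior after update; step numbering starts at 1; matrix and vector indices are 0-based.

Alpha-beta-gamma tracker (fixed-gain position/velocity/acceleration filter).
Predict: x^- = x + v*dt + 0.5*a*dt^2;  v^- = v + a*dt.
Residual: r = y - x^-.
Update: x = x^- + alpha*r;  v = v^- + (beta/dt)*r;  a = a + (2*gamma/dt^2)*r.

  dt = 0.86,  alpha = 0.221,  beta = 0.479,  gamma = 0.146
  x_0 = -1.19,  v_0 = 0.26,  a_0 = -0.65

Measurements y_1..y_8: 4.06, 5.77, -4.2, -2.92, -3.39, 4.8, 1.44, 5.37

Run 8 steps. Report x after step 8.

x_post = -0.5322

step 1: x_pred=-1.2068  r=5.2668  x^+=-0.0428  v^+=2.6345  a^+=1.4294
step 2: x_pred=2.7514  r=3.0186  x^+=3.4185  v^+=5.5450  a^+=2.6211
step 3: x_pred=9.1565  r=-13.3565  x^+=6.2047  v^+=0.3599  a^+=-2.6521
step 4: x_pred=5.5335  r=-8.4535  x^+=3.6653  v^+=-6.6293  a^+=-5.9896
step 5: x_pred=-4.2509  r=0.8609  x^+=-4.0607  v^+=-11.3009  a^+=-5.6497
step 6: x_pred=-15.8687  r=20.6687  x^+=-11.3009  v^+=-4.6477  a^+=2.5104
step 7: x_pred=-14.3696  r=15.8096  x^+=-10.8757  v^+=6.3168  a^+=8.7522
step 8: x_pred=-2.2066  r=7.5766  x^+=-0.5322  v^+=18.0637  a^+=11.7435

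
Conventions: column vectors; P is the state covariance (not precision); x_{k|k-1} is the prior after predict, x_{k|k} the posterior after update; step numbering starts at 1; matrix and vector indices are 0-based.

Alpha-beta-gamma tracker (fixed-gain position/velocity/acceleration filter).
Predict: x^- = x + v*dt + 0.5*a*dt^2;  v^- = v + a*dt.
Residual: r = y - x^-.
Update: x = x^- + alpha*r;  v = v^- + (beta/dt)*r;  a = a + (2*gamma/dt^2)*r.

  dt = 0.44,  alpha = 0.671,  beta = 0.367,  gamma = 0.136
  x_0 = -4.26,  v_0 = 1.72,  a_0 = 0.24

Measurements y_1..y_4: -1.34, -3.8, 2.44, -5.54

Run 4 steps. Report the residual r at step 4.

resid = -9.0604

step 1: x_pred=-3.4800  r=2.1400  x^+=-2.0440  v^+=3.6105  a^+=3.2466
step 2: x_pred=-0.1411  r=-3.6589  x^+=-2.5962  v^+=1.9872  a^+=-1.8940
step 3: x_pred=-1.9052  r=4.3452  x^+=1.0104  v^+=4.7782  a^+=4.2109
step 4: x_pred=3.5204  r=-9.0604  x^+=-2.5591  v^+=-0.9263  a^+=-8.5187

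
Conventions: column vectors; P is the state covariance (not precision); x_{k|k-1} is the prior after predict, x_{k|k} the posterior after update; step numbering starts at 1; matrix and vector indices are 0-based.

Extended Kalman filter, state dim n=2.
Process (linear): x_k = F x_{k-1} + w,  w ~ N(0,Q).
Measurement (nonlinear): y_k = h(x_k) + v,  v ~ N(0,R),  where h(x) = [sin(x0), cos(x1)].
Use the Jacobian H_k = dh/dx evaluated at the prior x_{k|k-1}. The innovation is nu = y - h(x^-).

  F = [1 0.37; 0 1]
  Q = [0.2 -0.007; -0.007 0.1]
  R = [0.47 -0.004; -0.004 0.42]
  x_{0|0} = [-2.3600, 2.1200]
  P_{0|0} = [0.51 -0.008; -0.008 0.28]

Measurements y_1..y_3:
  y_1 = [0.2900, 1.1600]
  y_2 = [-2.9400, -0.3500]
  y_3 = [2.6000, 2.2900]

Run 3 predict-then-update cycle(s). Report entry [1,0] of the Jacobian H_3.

step 1: x^-=[-1.5756, 2.1200]  P^-=[0.7424 0.0886; 0.0886 0.3800]  H_jac=[-0.0048 0.0000; 0.0000 -0.8529]  S=[0.4700 -0.0036; -0.0036 0.6965]  K=[-0.0084 -0.1086; -0.0045 -0.4654]  nu=[1.2900, 1.6820]  x^+=[-1.7691, 1.3314]  P^+=[0.7342 0.0534; 0.0534 0.2292]
step 2: x^-=[-1.2765, 1.3314]  P^-=[1.0051 0.1312; 0.1312 0.3292]  H_jac=[0.2901 0.0000; 0.0000 -0.9715]  S=[0.5546 -0.0410; -0.0410 0.7306]  K=[0.5150 -0.1456; 0.0364 -0.4356]  nu=[-1.9830, -0.5871]  x^+=[-2.2123, 1.5149]  P^+=[0.8364 0.0651; 0.0651 0.1885]
step 3: x^-=[-1.6518, 1.5149]  P^-=[1.1103 0.1278; 0.1278 0.2885]  H_jac=[-0.0809 0.0000; 0.0000 -0.9984]  S=[0.4773 0.0063; 0.0063 0.7076]  K=[-0.1858 -0.1787; -0.0163 -0.4069]  nu=[3.5967, 2.2341]  x^+=[-2.7191, 0.5473]  P^+=[1.0708 0.0744; 0.0744 0.1711]

H_jac[1,0] = 0.0000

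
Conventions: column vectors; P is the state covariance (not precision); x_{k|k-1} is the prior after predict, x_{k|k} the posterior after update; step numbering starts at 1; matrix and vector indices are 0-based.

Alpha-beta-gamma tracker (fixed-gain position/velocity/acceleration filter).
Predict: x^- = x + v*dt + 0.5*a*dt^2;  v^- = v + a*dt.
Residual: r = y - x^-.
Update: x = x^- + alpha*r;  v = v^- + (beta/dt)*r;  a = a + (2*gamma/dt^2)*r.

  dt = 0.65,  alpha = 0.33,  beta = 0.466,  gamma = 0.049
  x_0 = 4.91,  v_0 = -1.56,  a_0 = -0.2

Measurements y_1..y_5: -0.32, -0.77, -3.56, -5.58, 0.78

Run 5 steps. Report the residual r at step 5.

step 1: x_pred=3.8537  r=-4.1738  x^+=2.4764  v^+=-4.6823  a^+=-1.1681
step 2: x_pred=-0.8138  r=0.0438  x^+=-0.7994  v^+=-5.4101  a^+=-1.1579
step 3: x_pred=-4.5606  r=1.0006  x^+=-4.2304  v^+=-5.4455  a^+=-0.9259
step 4: x_pred=-7.9655  r=2.3855  x^+=-7.1783  v^+=-4.3371  a^+=-0.3725
step 5: x_pred=-10.0761  r=10.8561  x^+=-6.4936  v^+=3.2038  a^+=2.1456

resid = 10.8561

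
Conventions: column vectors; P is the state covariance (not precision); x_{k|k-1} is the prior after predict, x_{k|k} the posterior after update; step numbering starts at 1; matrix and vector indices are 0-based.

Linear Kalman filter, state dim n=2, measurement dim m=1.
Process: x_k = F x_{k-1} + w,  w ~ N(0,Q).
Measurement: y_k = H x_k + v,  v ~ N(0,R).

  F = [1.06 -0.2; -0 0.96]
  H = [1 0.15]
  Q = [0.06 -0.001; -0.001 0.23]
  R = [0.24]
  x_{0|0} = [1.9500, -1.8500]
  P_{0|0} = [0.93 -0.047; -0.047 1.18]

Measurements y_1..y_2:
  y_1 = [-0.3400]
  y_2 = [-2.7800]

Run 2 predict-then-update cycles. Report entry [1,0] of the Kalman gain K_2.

step 1: x^-=[2.4370, -1.7760]  P^-=[1.1721 -0.2754; -0.2754 1.3175]  S=[1.3591]  K=[0.8320; -0.0572]  nu=[-2.5106]  x^+=[0.3482, -1.6324]  P^+=[0.2313 -0.2107; -0.2107 1.3130]
step 2: x^-=[0.6956, -1.5671]  P^-=[0.4617 -0.4675; -0.4675 1.4401]  S=[0.5939]  K=[0.6594; -0.4235]  nu=[-3.2405]  x^+=[-1.4412, -0.1948]  P^+=[0.2035 -0.3017; -0.3017 1.3336]

K[1,0] = -0.4235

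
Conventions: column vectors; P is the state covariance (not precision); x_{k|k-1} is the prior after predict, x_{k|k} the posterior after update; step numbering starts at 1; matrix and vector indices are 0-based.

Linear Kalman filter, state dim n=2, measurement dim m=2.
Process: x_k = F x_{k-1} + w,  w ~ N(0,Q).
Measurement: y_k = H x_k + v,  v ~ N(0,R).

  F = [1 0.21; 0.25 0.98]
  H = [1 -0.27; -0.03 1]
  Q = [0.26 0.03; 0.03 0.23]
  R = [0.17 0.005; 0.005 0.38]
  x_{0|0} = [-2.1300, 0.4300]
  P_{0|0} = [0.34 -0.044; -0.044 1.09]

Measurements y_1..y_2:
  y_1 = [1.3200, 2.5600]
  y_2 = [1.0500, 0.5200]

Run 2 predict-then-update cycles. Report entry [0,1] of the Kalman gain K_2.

step 1: x^-=[-2.0397, -0.1111]  P^-=[0.6296 0.2939; 0.2939 1.2765]  S=[0.7339 -0.0623; -0.0623 1.6395]  K=[0.7664 0.1969; -0.0036 0.7731]  nu=[3.3297, 2.6099]  x^+=[1.0260, 1.8948]  P^+=[0.1537 0.0832; 0.0832 0.2963]
step 2: x^-=[1.4239, 2.1134]  P^-=[0.4618 0.2154; 0.2154 0.5649]  S=[0.5567 0.0557; 0.0557 0.9324]  K=[0.7077 0.1738; 0.0532 0.5958]  nu=[0.1967, -1.5506]  x^+=[1.2936, 1.2000]  P^+=[0.1411 0.0738; 0.0738 0.2289]

K[0,1] = 0.1738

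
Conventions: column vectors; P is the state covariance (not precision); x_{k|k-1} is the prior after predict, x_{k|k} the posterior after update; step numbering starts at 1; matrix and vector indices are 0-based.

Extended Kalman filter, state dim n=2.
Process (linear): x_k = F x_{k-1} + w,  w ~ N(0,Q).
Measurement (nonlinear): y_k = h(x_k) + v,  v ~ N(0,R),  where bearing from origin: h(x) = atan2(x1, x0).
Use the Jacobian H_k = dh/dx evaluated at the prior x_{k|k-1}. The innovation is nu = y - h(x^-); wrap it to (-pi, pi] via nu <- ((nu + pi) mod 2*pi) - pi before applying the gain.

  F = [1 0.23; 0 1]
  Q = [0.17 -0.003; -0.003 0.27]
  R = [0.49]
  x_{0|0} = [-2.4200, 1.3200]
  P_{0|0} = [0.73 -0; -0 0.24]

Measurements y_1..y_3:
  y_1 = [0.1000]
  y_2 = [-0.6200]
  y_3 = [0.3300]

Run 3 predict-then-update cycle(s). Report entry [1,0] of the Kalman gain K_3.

step 1: x^-=[-2.1164, 1.3200]  P^-=[0.9127 0.0522; 0.0522 0.5100]  H_jac=[-0.2122 -0.3402]  S=[0.5976]  K=[-0.3537; -0.3088]  nu=[-2.4839]  x^+=[-1.2378, 2.0871]  P^+=[0.8379 -0.0131; -0.0131 0.4530]
step 2: x^-=[-0.7577, 2.0871]  P^-=[1.0259 0.0881; 0.0881 0.7230]  H_jac=[-0.4233 -0.1537]  S=[0.7024]  K=[-0.6376; -0.2113]  nu=[-2.5391]  x^+=[0.8611, 2.6236]  P^+=[0.7403 -0.0065; -0.0065 0.6916]
step 3: x^-=[1.4645, 2.6236]  P^-=[0.9439 0.1496; 0.1496 0.9616]  H_jac=[-0.2906 0.1622]  S=[0.5809]  K=[-0.4304; 0.1937]  nu=[-0.7317]  x^+=[1.7795, 2.4819]  P^+=[0.8363 0.1980; 0.1980 0.9398]

K[1,0] = 0.1937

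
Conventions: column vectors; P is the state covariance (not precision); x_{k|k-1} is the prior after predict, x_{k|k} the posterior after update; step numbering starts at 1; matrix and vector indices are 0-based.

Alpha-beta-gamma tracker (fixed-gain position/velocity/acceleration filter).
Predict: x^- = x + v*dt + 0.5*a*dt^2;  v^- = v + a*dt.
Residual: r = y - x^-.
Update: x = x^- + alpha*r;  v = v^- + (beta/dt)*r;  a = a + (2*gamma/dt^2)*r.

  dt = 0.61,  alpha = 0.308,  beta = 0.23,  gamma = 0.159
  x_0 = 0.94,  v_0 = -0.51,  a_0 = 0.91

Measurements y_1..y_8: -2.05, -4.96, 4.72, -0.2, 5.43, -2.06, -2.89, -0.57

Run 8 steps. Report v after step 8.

v_post = -2.2715

step 1: x_pred=0.7982  r=-2.8482  x^+=-0.0790  v^+=-1.0288  a^+=-1.5241
step 2: x_pred=-0.9902  r=-3.9698  x^+=-2.2129  v^+=-3.4553  a^+=-4.9167
step 3: x_pred=-5.2354  r=9.9554  x^+=-2.1691  v^+=-2.7009  a^+=3.5912
step 4: x_pred=-3.1485  r=2.9485  x^+=-2.2404  v^+=0.6015  a^+=6.1111
step 5: x_pred=-0.7365  r=6.1665  x^+=1.1628  v^+=6.6543  a^+=11.3810
step 6: x_pred=7.3394  r=-9.3994  x^+=4.4444  v^+=10.0527  a^+=3.3482
step 7: x_pred=11.1994  r=-14.0894  x^+=6.8599  v^+=6.7827  a^+=-8.6927
step 8: x_pred=9.3801  r=-9.9501  x^+=6.3154  v^+=-2.2715  a^+=-17.1962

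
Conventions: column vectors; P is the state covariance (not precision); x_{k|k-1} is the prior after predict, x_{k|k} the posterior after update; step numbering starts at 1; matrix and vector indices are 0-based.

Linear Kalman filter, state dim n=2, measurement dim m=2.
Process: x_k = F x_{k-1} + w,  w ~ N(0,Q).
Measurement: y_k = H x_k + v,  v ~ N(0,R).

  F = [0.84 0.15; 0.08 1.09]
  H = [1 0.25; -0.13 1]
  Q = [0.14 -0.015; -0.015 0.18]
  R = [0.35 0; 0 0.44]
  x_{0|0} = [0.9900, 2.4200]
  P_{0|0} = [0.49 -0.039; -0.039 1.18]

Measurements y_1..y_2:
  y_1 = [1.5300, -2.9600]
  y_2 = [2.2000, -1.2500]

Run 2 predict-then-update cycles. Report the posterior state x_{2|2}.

x_post = [1.6866, -1.0286]

step 1: x^-=[1.1946, 2.7170]  P^-=[0.5025 0.1747; 0.1747 1.5783]  S=[1.0385 0.4983; 0.4983 1.9814]  K=[0.5680 -0.0876; 0.1950 0.7361]  nu=[-0.3438, -5.5217]  x^+=[1.4832, -1.4144]  P^+=[0.2019 -0.0123; -0.0123 0.3223]
step 2: x^-=[1.0337, -1.4230]  P^-=[0.2866 0.0398; 0.0398 0.5620]  S=[0.6916 0.1418; 0.1418 0.9965]  K=[0.4411 -0.0602; 0.1506 0.5374]  nu=[1.5220, 0.3074]  x^+=[1.6866, -1.0286]  P^+=[0.1559 -0.0062; -0.0062 0.2356]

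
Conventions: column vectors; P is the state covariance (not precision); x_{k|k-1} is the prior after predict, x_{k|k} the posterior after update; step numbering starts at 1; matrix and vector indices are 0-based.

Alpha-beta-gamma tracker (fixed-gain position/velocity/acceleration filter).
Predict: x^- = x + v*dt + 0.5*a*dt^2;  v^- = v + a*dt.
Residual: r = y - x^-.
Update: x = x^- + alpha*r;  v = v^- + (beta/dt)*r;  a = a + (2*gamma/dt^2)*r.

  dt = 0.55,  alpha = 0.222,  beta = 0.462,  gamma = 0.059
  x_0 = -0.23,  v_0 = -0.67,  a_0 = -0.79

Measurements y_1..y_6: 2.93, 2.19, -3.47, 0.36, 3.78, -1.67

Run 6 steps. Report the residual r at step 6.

step 1: x_pred=-0.7180  r=3.6480  x^+=0.0919  v^+=1.9598  a^+=0.6330
step 2: x_pred=1.2655  r=0.9245  x^+=1.4707  v^+=3.0845  a^+=0.9936
step 3: x_pred=3.3175  r=-6.7875  x^+=1.8107  v^+=-2.0705  a^+=-1.6541
step 4: x_pred=0.4218  r=-0.0618  x^+=0.4081  v^+=-3.0321  a^+=-1.6781
step 5: x_pred=-1.5134  r=5.2934  x^+=-0.3383  v^+=0.4914  a^+=0.3867
step 6: x_pred=-0.0095  r=-1.6605  x^+=-0.3781  v^+=-0.6907  a^+=-0.2610

resid = -1.6605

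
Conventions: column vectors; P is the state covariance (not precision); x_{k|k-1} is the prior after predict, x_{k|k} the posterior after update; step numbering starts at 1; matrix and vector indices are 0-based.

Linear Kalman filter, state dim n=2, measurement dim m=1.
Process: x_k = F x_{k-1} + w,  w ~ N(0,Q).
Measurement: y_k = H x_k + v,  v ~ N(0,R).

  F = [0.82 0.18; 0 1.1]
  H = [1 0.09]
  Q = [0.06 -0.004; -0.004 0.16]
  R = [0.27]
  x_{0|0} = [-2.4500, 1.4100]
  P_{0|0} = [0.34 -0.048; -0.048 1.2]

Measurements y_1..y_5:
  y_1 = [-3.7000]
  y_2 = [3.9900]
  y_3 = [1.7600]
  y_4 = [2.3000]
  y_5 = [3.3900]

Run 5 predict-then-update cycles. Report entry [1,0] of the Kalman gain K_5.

step 1: x^-=[-1.7552, 1.5510]  P^-=[0.3133 0.1903; 0.1903 1.6120]  S=[0.6306]  K=[0.5240; 0.5318]  nu=[-2.0844]  x^+=[-2.8474, 0.4425]  P^+=[0.1402 0.0146; 0.0146 1.4336]
step 2: x^-=[-2.2552, 0.4867]  P^-=[0.2050 0.2930; 0.2930 1.8947]  S=[0.5431]  K=[0.4260; 0.8535]  nu=[6.2014]  x^+=[0.3867, 5.7796]  P^+=[0.1064 0.0955; 0.0955 1.4991]
step 3: x^-=[1.3575, 6.3576]  P^-=[0.2083 0.3790; 0.3790 1.9739]  S=[0.5625]  K=[0.4310; 0.9895]  nu=[-0.1696]  x^+=[1.2843, 6.1897]  P^+=[0.1038 0.1391; 0.1391 1.4231]
step 4: x^-=[2.1673, 6.8087]  P^-=[0.2170 0.4032; 0.4032 1.8820]  S=[0.5748]  K=[0.4406; 0.9962]  nu=[-0.4801]  x^+=[1.9558, 6.3304]  P^+=[0.1054 0.1509; 0.1509 1.3116]
step 5: x^-=[2.7432, 6.9635]  P^-=[0.2179 0.3918; 0.3918 1.7470]  S=[0.5726]  K=[0.4422; 0.9589]  nu=[0.0201]  x^+=[2.7521, 6.9827]  P^+=[0.1060 0.1491; 0.1491 1.2205]

K[1,0] = 0.9589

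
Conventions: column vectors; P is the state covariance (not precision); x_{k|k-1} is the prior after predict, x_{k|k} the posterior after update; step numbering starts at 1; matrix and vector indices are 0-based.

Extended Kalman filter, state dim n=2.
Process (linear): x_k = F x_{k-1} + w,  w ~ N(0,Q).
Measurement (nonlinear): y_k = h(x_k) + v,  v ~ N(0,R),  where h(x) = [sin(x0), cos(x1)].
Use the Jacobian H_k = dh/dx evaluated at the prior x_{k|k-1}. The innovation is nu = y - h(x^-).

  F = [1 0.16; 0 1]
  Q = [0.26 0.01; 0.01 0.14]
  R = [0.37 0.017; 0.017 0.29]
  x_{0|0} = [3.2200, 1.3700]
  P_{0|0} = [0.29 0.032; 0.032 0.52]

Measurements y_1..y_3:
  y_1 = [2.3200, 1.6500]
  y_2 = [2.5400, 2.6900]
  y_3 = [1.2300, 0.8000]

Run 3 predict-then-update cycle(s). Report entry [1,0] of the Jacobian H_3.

step 1: x^-=[3.4392, 1.3700]  P^-=[0.5736 0.1252; 0.1252 0.6600]  H_jac=[-0.9560 0.0000; 0.0000 -0.9799]  S=[0.8942 0.1343; 0.1343 0.9237]  K=[-0.6065 -0.0446; -0.0294 -0.6959]  nu=[2.6132, 1.4506]  x^+=[1.7895, 0.2839]  P^+=[0.2355 0.0237; 0.0237 0.2064]
step 2: x^-=[1.8350, 0.2839]  P^-=[0.5084 0.0668; 0.0668 0.3464]  H_jac=[-0.2611 0.0000; 0.0000 -0.2801]  S=[0.4047 0.0219; 0.0219 0.3172]  K=[-0.3261 -0.0365; -0.0266 -0.3041]  nu=[1.5747, 1.7300]  x^+=[1.2584, -0.2842]  P^+=[0.4644 0.0575; 0.0575 0.3165]
step 3: x^-=[1.2130, -0.2842]  P^-=[0.7509 0.1182; 0.1182 0.4565]  H_jac=[0.3503 0.0000; 0.0000 0.2804]  S=[0.4621 0.0286; 0.0286 0.3259]  K=[0.5659 0.0520; 0.0656 0.3869]  nu=[0.2933, -0.1599]  x^+=[1.3707, -0.3268]  P^+=[0.6004 0.0881; 0.0881 0.4042]

H_jac[1,0] = 0.0000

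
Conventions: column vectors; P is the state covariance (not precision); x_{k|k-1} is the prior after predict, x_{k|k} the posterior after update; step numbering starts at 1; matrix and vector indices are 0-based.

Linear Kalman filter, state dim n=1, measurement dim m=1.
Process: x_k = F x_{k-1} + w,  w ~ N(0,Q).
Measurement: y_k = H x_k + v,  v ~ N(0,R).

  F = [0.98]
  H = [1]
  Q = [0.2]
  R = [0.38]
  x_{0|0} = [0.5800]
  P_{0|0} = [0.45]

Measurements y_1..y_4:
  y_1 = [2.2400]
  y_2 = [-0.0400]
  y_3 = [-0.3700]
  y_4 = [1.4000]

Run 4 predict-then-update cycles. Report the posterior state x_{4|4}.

x_post = [0.7827]

step 1: x^-=[0.5684]  P^-=[0.6322]  S=[1.0122]  K=[0.6246]  nu=[1.6716]  x^+=[1.6124]  P^+=[0.2373]
step 2: x^-=[1.5802]  P^-=[0.4279]  S=[0.8079]  K=[0.5297]  nu=[-1.6202]  x^+=[0.7220]  P^+=[0.2013]
step 3: x^-=[0.7076]  P^-=[0.3933]  S=[0.7733]  K=[0.5086]  nu=[-1.0776]  x^+=[0.1595]  P^+=[0.1933]
step 4: x^-=[0.1563]  P^-=[0.3856]  S=[0.7656]  K=[0.5037]  nu=[1.2437]  x^+=[0.7827]  P^+=[0.1914]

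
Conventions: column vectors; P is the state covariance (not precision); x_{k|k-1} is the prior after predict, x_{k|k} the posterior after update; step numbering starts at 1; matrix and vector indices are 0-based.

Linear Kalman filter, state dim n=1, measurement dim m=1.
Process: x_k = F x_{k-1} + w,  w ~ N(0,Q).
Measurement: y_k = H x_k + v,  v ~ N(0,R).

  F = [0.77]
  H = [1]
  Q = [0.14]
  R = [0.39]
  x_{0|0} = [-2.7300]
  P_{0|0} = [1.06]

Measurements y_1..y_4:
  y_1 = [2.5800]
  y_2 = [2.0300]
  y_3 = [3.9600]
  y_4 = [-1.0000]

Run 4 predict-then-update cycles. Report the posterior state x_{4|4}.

step 1: x^-=[-2.1021]  P^-=[0.7685]  S=[1.1585]  K=[0.6634]  nu=[4.6821]  x^+=[1.0038]  P^+=[0.2587]
step 2: x^-=[0.7729]  P^-=[0.2934]  S=[0.6834]  K=[0.4293]  nu=[1.2571]  x^+=[1.3126]  P^+=[0.1674]
step 3: x^-=[1.0107]  P^-=[0.2393]  S=[0.6293]  K=[0.3802]  nu=[2.9493]  x^+=[2.1321]  P^+=[0.1483]
step 4: x^-=[1.6417]  P^-=[0.2279]  S=[0.6179]  K=[0.3689]  nu=[-2.6417]  x^+=[0.6673]  P^+=[0.1439]

x_post = [0.6673]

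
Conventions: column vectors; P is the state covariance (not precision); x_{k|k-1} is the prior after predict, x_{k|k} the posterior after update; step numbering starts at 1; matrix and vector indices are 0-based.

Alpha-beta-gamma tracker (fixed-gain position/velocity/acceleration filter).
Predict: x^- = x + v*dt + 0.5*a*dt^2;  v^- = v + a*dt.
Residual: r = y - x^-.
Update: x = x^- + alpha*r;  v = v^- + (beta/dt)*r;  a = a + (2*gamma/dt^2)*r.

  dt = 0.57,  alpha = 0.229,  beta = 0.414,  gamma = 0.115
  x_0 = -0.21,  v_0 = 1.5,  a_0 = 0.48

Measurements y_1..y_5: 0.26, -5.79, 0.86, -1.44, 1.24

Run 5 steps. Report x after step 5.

step 1: x_pred=0.7230  r=-0.4630  x^+=0.6170  v^+=1.4373  a^+=0.1523
step 2: x_pred=1.4610  r=-7.2510  x^+=-0.1995  v^+=-3.7424  a^+=-4.9808
step 3: x_pred=-3.1418  r=4.0018  x^+=-2.2254  v^+=-3.6749  a^+=-2.1479
step 4: x_pred=-4.6690  r=3.2290  x^+=-3.9295  v^+=-2.5539  a^+=0.1379
step 5: x_pred=-5.3628  r=6.6028  x^+=-3.8508  v^+=2.3205  a^+=4.8122

x_post = -3.8508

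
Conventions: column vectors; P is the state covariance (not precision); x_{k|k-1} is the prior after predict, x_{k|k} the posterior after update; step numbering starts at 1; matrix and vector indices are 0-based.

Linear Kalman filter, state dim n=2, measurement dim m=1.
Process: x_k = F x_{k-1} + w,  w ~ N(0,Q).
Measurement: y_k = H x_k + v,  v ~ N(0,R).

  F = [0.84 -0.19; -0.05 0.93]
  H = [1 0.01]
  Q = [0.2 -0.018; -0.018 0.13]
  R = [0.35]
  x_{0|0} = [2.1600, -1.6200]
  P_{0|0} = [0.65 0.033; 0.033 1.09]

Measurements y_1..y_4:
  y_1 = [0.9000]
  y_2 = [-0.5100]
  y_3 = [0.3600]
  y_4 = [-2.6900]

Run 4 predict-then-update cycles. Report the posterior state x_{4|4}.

step 1: x^-=[2.1222, -1.6146]  P^-=[0.6875 -0.2118; -0.2118 1.0713]  S=[1.0333]  K=[0.6632; -0.1946]  nu=[-1.2061]  x^+=[1.3223, -1.3799]  P^+=[0.2329 -0.0784; -0.0784 1.0322]
step 2: x^-=[1.3729, -1.3494]  P^-=[0.4266 -0.2722; -0.2722 1.0306]  S=[0.7713]  K=[0.5496; -0.3395]  nu=[-1.8694]  x^+=[0.3454, -0.7147]  P^+=[0.1936 -0.1283; -0.1283 0.9417]
step 3: x^-=[0.4260, -0.6819]  P^-=[0.4116 -0.2939; -0.2939 0.9569]  S=[0.7558]  K=[0.5407; -0.3763]  nu=[-0.0591]  x^+=[0.3940, -0.6597]  P^+=[0.1906 -0.1402; -0.1402 0.8499]
step 4: x^-=[0.4563, -0.6332]  P^-=[0.4099 -0.2870; -0.2870 0.8786]  S=[0.7543]  K=[0.5397; -0.3689]  nu=[-3.1400]  x^+=[-1.2383, 0.5251]  P^+=[0.1903 -0.1369; -0.1369 0.7759]

x_post = [-1.2383, 0.5251]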